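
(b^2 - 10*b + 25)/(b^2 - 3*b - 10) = (b - 5)/(b + 2)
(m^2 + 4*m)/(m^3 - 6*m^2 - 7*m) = (m + 4)/(m^2 - 6*m - 7)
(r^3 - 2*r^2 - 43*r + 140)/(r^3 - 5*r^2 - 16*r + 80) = (r + 7)/(r + 4)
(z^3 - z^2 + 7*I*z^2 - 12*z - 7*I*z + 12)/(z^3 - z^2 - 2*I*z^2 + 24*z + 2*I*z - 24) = (z + 3*I)/(z - 6*I)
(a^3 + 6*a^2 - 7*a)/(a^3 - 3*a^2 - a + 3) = a*(a + 7)/(a^2 - 2*a - 3)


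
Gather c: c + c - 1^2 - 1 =2*c - 2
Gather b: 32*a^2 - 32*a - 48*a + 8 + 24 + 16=32*a^2 - 80*a + 48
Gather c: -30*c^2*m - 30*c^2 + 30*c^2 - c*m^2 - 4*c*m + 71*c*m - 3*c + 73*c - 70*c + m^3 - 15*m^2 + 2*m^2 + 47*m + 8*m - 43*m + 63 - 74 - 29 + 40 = -30*c^2*m + c*(-m^2 + 67*m) + m^3 - 13*m^2 + 12*m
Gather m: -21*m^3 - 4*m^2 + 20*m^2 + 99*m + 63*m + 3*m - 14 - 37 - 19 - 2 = -21*m^3 + 16*m^2 + 165*m - 72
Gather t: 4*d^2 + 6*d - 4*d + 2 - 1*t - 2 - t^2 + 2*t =4*d^2 + 2*d - t^2 + t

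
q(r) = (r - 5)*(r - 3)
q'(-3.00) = -14.00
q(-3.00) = 48.00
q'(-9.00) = -26.00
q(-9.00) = 168.00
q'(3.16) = -1.68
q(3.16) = -0.29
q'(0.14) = -7.72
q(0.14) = 13.90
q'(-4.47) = -16.94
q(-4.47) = 70.74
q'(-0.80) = -9.60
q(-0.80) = 22.04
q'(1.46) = -5.08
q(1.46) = 5.45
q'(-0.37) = -8.74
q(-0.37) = 18.10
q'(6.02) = 4.04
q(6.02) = 3.08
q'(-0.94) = -9.88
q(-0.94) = 23.40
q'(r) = 2*r - 8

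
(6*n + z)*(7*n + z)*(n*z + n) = 42*n^3*z + 42*n^3 + 13*n^2*z^2 + 13*n^2*z + n*z^3 + n*z^2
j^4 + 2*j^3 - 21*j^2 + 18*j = j*(j - 3)*(j - 1)*(j + 6)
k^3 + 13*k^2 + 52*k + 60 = (k + 2)*(k + 5)*(k + 6)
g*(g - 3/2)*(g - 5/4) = g^3 - 11*g^2/4 + 15*g/8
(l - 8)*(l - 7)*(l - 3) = l^3 - 18*l^2 + 101*l - 168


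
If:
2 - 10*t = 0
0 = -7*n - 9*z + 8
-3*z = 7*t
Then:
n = 61/35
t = 1/5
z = -7/15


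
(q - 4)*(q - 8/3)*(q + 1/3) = q^3 - 19*q^2/3 + 76*q/9 + 32/9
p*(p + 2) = p^2 + 2*p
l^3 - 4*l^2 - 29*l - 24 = (l - 8)*(l + 1)*(l + 3)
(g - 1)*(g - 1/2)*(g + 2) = g^3 + g^2/2 - 5*g/2 + 1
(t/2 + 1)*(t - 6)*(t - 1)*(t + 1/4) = t^4/2 - 19*t^3/8 - 37*t^2/8 + 5*t + 3/2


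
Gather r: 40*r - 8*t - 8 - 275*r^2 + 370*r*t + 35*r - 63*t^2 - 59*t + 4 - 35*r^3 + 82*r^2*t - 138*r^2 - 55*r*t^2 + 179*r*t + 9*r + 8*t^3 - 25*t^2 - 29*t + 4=-35*r^3 + r^2*(82*t - 413) + r*(-55*t^2 + 549*t + 84) + 8*t^3 - 88*t^2 - 96*t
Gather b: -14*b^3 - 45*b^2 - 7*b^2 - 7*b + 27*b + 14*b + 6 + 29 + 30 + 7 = -14*b^3 - 52*b^2 + 34*b + 72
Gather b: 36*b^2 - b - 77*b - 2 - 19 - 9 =36*b^2 - 78*b - 30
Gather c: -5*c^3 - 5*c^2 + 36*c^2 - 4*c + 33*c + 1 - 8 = -5*c^3 + 31*c^2 + 29*c - 7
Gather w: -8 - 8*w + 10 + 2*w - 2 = -6*w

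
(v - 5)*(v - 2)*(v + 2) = v^3 - 5*v^2 - 4*v + 20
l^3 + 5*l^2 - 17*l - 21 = (l - 3)*(l + 1)*(l + 7)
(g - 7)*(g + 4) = g^2 - 3*g - 28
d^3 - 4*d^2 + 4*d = d*(d - 2)^2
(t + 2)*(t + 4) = t^2 + 6*t + 8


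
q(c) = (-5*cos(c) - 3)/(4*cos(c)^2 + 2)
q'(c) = 8*(-5*cos(c) - 3)*sin(c)*cos(c)/(4*cos(c)^2 + 2)^2 + 5*sin(c)/(4*cos(c)^2 + 2)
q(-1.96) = -0.43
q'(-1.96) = -2.26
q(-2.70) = 0.29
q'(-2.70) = -0.24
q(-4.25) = -0.28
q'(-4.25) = 1.91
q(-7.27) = -1.79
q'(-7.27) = 0.75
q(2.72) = 0.29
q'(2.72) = 0.22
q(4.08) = -0.01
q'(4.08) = -1.20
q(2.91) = 0.32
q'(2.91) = 0.10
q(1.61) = -1.40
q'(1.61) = 2.71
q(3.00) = 0.33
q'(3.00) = 0.06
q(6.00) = -1.37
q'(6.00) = 0.27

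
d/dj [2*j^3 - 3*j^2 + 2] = 6*j*(j - 1)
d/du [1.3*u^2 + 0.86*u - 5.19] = 2.6*u + 0.86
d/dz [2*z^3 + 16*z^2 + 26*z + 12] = 6*z^2 + 32*z + 26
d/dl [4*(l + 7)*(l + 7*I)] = 8*l + 28 + 28*I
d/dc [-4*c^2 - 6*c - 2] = -8*c - 6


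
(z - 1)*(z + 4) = z^2 + 3*z - 4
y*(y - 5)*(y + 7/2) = y^3 - 3*y^2/2 - 35*y/2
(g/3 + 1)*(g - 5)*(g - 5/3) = g^3/3 - 11*g^2/9 - 35*g/9 + 25/3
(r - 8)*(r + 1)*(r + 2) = r^3 - 5*r^2 - 22*r - 16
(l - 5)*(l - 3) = l^2 - 8*l + 15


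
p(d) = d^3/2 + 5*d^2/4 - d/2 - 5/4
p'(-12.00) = 185.50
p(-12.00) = -679.25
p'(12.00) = 245.50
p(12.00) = 1036.75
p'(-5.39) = 29.60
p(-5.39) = -40.54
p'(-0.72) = -1.52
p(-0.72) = -0.43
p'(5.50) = 58.62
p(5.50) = 117.00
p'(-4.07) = 14.17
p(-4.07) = -12.22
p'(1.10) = 4.06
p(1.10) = 0.38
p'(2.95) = 19.93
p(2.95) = 20.99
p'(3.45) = 25.98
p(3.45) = 32.43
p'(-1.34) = -1.16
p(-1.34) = 0.46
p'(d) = 3*d^2/2 + 5*d/2 - 1/2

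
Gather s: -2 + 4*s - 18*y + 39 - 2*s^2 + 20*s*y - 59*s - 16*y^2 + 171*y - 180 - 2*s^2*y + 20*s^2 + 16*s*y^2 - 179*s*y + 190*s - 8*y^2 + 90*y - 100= s^2*(18 - 2*y) + s*(16*y^2 - 159*y + 135) - 24*y^2 + 243*y - 243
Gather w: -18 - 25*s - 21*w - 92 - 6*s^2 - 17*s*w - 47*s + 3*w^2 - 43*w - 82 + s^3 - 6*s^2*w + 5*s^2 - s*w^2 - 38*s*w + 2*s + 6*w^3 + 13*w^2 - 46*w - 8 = s^3 - s^2 - 70*s + 6*w^3 + w^2*(16 - s) + w*(-6*s^2 - 55*s - 110) - 200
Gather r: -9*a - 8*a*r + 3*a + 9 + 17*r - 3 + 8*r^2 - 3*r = -6*a + 8*r^2 + r*(14 - 8*a) + 6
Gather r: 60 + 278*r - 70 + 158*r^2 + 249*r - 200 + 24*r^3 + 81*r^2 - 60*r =24*r^3 + 239*r^2 + 467*r - 210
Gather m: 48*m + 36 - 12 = 48*m + 24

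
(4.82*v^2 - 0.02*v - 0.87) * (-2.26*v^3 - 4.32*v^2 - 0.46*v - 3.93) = -10.8932*v^5 - 20.7772*v^4 - 0.1646*v^3 - 15.175*v^2 + 0.4788*v + 3.4191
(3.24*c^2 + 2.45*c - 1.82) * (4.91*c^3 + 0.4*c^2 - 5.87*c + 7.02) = 15.9084*c^5 + 13.3255*c^4 - 26.975*c^3 + 7.6353*c^2 + 27.8824*c - 12.7764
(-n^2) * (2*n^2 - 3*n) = -2*n^4 + 3*n^3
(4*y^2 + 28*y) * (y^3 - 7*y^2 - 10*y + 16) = 4*y^5 - 236*y^3 - 216*y^2 + 448*y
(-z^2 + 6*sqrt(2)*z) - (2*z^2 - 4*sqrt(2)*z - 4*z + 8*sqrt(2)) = -3*z^2 + 4*z + 10*sqrt(2)*z - 8*sqrt(2)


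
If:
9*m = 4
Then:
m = 4/9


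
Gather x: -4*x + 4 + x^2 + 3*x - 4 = x^2 - x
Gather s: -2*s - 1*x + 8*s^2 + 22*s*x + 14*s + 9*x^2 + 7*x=8*s^2 + s*(22*x + 12) + 9*x^2 + 6*x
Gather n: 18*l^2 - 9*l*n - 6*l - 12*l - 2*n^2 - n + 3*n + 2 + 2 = 18*l^2 - 18*l - 2*n^2 + n*(2 - 9*l) + 4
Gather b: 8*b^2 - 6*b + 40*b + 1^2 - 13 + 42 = 8*b^2 + 34*b + 30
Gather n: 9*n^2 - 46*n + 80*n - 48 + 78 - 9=9*n^2 + 34*n + 21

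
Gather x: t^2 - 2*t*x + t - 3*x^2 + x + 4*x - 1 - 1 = t^2 + t - 3*x^2 + x*(5 - 2*t) - 2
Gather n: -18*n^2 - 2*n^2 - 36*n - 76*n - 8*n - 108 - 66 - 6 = -20*n^2 - 120*n - 180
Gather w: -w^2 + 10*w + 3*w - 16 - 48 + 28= -w^2 + 13*w - 36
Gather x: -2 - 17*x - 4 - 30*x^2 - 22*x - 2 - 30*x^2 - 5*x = -60*x^2 - 44*x - 8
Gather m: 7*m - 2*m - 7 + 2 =5*m - 5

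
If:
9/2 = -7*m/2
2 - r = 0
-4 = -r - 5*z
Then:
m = -9/7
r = 2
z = 2/5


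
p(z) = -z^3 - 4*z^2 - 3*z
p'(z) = -3*z^2 - 8*z - 3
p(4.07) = -145.89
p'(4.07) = -85.25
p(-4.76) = 31.50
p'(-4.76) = -32.89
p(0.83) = -5.82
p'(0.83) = -11.71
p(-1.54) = -1.21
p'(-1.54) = 2.21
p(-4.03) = 12.58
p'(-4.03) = -19.48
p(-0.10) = 0.26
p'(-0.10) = -2.23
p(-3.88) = 9.83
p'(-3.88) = -17.12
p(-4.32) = 18.93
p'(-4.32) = -24.43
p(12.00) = -2340.00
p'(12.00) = -531.00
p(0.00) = 0.00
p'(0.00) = -3.00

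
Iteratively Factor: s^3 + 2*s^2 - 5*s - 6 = (s + 1)*(s^2 + s - 6) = (s - 2)*(s + 1)*(s + 3)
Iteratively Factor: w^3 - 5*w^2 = (w - 5)*(w^2) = w*(w - 5)*(w)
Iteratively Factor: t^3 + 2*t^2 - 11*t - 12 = (t + 1)*(t^2 + t - 12) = (t - 3)*(t + 1)*(t + 4)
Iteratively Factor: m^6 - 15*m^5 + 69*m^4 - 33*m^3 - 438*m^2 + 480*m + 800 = (m - 4)*(m^5 - 11*m^4 + 25*m^3 + 67*m^2 - 170*m - 200) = (m - 4)*(m + 1)*(m^4 - 12*m^3 + 37*m^2 + 30*m - 200) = (m - 4)*(m + 1)*(m + 2)*(m^3 - 14*m^2 + 65*m - 100) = (m - 4)^2*(m + 1)*(m + 2)*(m^2 - 10*m + 25) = (m - 5)*(m - 4)^2*(m + 1)*(m + 2)*(m - 5)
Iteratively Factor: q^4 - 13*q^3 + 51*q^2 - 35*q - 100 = (q - 4)*(q^3 - 9*q^2 + 15*q + 25) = (q - 5)*(q - 4)*(q^2 - 4*q - 5) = (q - 5)*(q - 4)*(q + 1)*(q - 5)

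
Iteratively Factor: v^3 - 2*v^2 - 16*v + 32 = (v + 4)*(v^2 - 6*v + 8) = (v - 2)*(v + 4)*(v - 4)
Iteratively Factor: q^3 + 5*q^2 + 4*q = (q + 4)*(q^2 + q) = q*(q + 4)*(q + 1)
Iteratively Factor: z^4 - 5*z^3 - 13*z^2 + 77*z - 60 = (z - 5)*(z^3 - 13*z + 12) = (z - 5)*(z + 4)*(z^2 - 4*z + 3) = (z - 5)*(z - 1)*(z + 4)*(z - 3)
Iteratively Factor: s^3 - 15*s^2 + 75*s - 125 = (s - 5)*(s^2 - 10*s + 25) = (s - 5)^2*(s - 5)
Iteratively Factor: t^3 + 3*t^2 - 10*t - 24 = (t + 2)*(t^2 + t - 12) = (t + 2)*(t + 4)*(t - 3)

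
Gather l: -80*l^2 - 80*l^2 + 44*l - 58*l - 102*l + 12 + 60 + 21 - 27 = -160*l^2 - 116*l + 66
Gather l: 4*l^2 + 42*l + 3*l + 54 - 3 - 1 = 4*l^2 + 45*l + 50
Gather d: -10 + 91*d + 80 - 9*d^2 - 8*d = -9*d^2 + 83*d + 70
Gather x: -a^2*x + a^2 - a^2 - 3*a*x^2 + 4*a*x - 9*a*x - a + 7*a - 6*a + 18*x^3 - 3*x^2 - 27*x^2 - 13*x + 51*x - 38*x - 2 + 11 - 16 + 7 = 18*x^3 + x^2*(-3*a - 30) + x*(-a^2 - 5*a)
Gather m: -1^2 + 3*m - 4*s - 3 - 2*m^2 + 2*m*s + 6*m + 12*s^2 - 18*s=-2*m^2 + m*(2*s + 9) + 12*s^2 - 22*s - 4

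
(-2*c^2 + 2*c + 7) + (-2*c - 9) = -2*c^2 - 2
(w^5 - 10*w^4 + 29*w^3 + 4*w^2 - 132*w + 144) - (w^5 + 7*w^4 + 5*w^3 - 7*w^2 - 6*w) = -17*w^4 + 24*w^3 + 11*w^2 - 126*w + 144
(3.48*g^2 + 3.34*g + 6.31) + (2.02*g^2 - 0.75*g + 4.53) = 5.5*g^2 + 2.59*g + 10.84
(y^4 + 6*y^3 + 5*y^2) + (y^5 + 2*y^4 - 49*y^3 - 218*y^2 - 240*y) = y^5 + 3*y^4 - 43*y^3 - 213*y^2 - 240*y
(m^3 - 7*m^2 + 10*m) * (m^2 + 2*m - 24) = m^5 - 5*m^4 - 28*m^3 + 188*m^2 - 240*m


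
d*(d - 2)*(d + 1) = d^3 - d^2 - 2*d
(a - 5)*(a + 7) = a^2 + 2*a - 35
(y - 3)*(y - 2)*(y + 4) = y^3 - y^2 - 14*y + 24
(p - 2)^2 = p^2 - 4*p + 4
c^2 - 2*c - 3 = (c - 3)*(c + 1)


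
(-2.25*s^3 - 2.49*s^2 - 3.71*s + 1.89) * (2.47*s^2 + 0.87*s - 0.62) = -5.5575*s^5 - 8.1078*s^4 - 9.935*s^3 + 2.9844*s^2 + 3.9445*s - 1.1718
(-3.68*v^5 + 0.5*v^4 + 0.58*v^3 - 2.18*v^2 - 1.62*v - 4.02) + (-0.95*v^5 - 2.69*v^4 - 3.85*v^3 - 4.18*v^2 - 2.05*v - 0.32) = -4.63*v^5 - 2.19*v^4 - 3.27*v^3 - 6.36*v^2 - 3.67*v - 4.34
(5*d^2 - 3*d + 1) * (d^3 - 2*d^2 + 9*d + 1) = 5*d^5 - 13*d^4 + 52*d^3 - 24*d^2 + 6*d + 1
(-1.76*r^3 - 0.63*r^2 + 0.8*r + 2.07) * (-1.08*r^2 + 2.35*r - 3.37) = 1.9008*r^5 - 3.4556*r^4 + 3.5867*r^3 + 1.7675*r^2 + 2.1685*r - 6.9759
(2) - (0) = 2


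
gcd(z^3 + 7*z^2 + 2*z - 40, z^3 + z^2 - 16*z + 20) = z^2 + 3*z - 10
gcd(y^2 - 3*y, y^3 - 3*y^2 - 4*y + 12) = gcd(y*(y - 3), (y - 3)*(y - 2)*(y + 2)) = y - 3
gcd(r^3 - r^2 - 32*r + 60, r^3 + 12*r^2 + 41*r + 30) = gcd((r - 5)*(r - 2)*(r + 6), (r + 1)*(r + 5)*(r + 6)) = r + 6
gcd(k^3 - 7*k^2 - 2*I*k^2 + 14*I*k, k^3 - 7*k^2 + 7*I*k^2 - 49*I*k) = k^2 - 7*k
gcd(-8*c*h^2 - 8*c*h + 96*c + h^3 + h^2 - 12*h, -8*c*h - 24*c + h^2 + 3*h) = 8*c - h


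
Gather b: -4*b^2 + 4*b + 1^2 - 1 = -4*b^2 + 4*b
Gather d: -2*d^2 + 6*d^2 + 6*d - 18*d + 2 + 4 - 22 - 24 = 4*d^2 - 12*d - 40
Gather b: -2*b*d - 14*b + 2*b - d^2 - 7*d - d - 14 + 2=b*(-2*d - 12) - d^2 - 8*d - 12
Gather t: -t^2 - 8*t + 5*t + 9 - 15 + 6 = -t^2 - 3*t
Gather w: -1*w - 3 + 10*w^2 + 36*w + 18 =10*w^2 + 35*w + 15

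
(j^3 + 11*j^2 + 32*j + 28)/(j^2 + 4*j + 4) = j + 7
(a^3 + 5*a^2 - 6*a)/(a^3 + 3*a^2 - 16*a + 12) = a/(a - 2)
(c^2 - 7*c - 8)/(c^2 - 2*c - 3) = (c - 8)/(c - 3)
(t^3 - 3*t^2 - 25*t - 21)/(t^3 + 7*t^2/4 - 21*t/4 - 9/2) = 4*(t^2 - 6*t - 7)/(4*t^2 - 5*t - 6)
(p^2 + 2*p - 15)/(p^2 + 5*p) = (p - 3)/p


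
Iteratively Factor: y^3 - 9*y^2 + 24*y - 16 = (y - 4)*(y^2 - 5*y + 4) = (y - 4)*(y - 1)*(y - 4)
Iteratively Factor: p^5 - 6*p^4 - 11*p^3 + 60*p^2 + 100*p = (p - 5)*(p^4 - p^3 - 16*p^2 - 20*p) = (p - 5)^2*(p^3 + 4*p^2 + 4*p) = p*(p - 5)^2*(p^2 + 4*p + 4) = p*(p - 5)^2*(p + 2)*(p + 2)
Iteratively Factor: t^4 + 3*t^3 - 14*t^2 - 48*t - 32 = (t + 1)*(t^3 + 2*t^2 - 16*t - 32) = (t - 4)*(t + 1)*(t^2 + 6*t + 8) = (t - 4)*(t + 1)*(t + 2)*(t + 4)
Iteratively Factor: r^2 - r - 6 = (r - 3)*(r + 2)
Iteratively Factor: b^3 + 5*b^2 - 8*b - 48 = (b + 4)*(b^2 + b - 12) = (b - 3)*(b + 4)*(b + 4)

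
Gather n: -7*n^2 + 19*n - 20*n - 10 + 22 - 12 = -7*n^2 - n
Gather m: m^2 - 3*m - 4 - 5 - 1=m^2 - 3*m - 10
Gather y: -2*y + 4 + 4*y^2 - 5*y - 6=4*y^2 - 7*y - 2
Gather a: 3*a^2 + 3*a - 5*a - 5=3*a^2 - 2*a - 5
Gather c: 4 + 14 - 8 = 10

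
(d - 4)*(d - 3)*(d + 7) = d^3 - 37*d + 84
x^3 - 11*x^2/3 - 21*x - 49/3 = (x - 7)*(x + 1)*(x + 7/3)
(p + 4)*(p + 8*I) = p^2 + 4*p + 8*I*p + 32*I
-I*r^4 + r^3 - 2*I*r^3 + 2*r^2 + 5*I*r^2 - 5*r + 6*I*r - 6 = (r - 2)*(r + 3)*(r + I)*(-I*r - I)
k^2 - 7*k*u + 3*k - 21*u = (k + 3)*(k - 7*u)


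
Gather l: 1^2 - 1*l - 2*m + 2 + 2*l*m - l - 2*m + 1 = l*(2*m - 2) - 4*m + 4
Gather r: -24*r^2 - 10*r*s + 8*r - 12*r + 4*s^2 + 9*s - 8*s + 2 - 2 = -24*r^2 + r*(-10*s - 4) + 4*s^2 + s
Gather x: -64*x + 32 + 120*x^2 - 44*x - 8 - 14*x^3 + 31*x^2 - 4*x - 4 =-14*x^3 + 151*x^2 - 112*x + 20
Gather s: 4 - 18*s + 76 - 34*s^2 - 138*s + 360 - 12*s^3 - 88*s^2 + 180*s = -12*s^3 - 122*s^2 + 24*s + 440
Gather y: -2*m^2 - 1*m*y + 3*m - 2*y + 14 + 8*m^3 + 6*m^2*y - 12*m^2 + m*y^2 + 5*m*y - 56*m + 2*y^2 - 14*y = 8*m^3 - 14*m^2 - 53*m + y^2*(m + 2) + y*(6*m^2 + 4*m - 16) + 14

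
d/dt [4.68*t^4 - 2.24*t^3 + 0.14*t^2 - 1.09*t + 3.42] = 18.72*t^3 - 6.72*t^2 + 0.28*t - 1.09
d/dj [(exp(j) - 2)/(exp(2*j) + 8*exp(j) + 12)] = (-2*(exp(j) - 2)*(exp(j) + 4) + exp(2*j) + 8*exp(j) + 12)*exp(j)/(exp(2*j) + 8*exp(j) + 12)^2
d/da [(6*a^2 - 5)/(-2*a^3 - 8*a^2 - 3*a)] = (12*a^4 - 48*a^2 - 80*a - 15)/(a^2*(4*a^4 + 32*a^3 + 76*a^2 + 48*a + 9))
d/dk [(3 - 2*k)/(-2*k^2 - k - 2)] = (4*k^2 + 2*k - (2*k - 3)*(4*k + 1) + 4)/(2*k^2 + k + 2)^2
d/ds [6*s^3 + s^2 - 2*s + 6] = 18*s^2 + 2*s - 2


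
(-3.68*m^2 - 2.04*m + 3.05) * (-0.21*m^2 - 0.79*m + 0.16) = 0.7728*m^4 + 3.3356*m^3 + 0.3823*m^2 - 2.7359*m + 0.488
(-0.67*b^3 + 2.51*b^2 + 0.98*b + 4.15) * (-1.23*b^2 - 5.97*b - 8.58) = 0.8241*b^5 + 0.912600000000001*b^4 - 10.4415*b^3 - 32.4909*b^2 - 33.1839*b - 35.607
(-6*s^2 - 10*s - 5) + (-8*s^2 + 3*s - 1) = -14*s^2 - 7*s - 6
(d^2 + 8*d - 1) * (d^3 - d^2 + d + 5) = d^5 + 7*d^4 - 8*d^3 + 14*d^2 + 39*d - 5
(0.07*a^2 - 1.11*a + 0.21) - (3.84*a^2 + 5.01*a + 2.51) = -3.77*a^2 - 6.12*a - 2.3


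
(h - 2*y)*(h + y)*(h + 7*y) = h^3 + 6*h^2*y - 9*h*y^2 - 14*y^3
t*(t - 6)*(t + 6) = t^3 - 36*t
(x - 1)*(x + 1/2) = x^2 - x/2 - 1/2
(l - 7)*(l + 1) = l^2 - 6*l - 7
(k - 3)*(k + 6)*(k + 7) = k^3 + 10*k^2 + 3*k - 126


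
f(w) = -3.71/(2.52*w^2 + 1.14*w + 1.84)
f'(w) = -3.71*(-5.04*w - 1.14)/(2.52*w^2 + 1.14*w + 1.84)^2 = (18.6984*w + 4.2294)/(2.52*w^2 + 1.14*w + 1.84)^2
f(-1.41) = -0.71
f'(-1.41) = -0.81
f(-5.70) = -0.05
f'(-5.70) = -0.02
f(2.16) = -0.23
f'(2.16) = 0.17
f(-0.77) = -1.51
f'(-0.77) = -1.69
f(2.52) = -0.18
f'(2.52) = 0.12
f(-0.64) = -1.73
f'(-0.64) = -1.69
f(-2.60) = -0.23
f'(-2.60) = -0.18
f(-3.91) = -0.10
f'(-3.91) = -0.05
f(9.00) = -0.02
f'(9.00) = 0.00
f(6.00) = -0.04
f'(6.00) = 0.01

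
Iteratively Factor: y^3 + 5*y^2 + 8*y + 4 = (y + 2)*(y^2 + 3*y + 2) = (y + 1)*(y + 2)*(y + 2)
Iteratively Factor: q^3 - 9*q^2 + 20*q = (q - 4)*(q^2 - 5*q) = (q - 5)*(q - 4)*(q)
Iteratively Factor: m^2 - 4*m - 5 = (m + 1)*(m - 5)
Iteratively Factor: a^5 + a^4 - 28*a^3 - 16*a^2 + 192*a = (a - 4)*(a^4 + 5*a^3 - 8*a^2 - 48*a) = (a - 4)*(a - 3)*(a^3 + 8*a^2 + 16*a) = (a - 4)*(a - 3)*(a + 4)*(a^2 + 4*a) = a*(a - 4)*(a - 3)*(a + 4)*(a + 4)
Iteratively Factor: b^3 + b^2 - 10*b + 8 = (b - 2)*(b^2 + 3*b - 4) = (b - 2)*(b - 1)*(b + 4)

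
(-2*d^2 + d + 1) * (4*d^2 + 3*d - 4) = -8*d^4 - 2*d^3 + 15*d^2 - d - 4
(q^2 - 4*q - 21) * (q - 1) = q^3 - 5*q^2 - 17*q + 21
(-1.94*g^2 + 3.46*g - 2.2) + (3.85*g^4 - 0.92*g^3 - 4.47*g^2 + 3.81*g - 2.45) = 3.85*g^4 - 0.92*g^3 - 6.41*g^2 + 7.27*g - 4.65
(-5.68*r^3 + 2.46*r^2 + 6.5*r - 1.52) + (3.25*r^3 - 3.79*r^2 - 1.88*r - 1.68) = -2.43*r^3 - 1.33*r^2 + 4.62*r - 3.2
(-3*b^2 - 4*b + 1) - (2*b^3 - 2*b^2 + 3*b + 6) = -2*b^3 - b^2 - 7*b - 5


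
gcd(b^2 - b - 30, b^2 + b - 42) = b - 6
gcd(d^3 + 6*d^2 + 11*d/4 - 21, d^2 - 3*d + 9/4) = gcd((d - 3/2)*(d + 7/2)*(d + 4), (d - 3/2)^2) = d - 3/2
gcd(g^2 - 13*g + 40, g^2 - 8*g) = g - 8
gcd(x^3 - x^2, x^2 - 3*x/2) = x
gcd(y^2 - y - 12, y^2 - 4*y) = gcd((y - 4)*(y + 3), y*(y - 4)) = y - 4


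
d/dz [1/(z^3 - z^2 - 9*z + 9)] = (-3*z^2 + 2*z + 9)/(z^3 - z^2 - 9*z + 9)^2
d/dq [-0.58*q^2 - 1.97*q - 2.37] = -1.16*q - 1.97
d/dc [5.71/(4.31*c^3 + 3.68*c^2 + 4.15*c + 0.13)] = (-73.8303*c^2 - 42.0256*c - 23.6965)/(4.31*c^3 + 3.68*c^2 + 4.15*c + 0.13)^2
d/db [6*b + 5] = 6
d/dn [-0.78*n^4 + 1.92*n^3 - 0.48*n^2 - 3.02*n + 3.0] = -3.12*n^3 + 5.76*n^2 - 0.96*n - 3.02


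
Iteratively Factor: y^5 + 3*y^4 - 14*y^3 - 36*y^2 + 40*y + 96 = (y - 2)*(y^4 + 5*y^3 - 4*y^2 - 44*y - 48) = (y - 2)*(y + 4)*(y^3 + y^2 - 8*y - 12) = (y - 3)*(y - 2)*(y + 4)*(y^2 + 4*y + 4) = (y - 3)*(y - 2)*(y + 2)*(y + 4)*(y + 2)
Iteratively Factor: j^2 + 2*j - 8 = (j - 2)*(j + 4)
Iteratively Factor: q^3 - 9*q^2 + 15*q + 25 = (q - 5)*(q^2 - 4*q - 5) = (q - 5)^2*(q + 1)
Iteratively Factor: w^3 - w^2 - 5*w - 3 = (w + 1)*(w^2 - 2*w - 3) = (w + 1)^2*(w - 3)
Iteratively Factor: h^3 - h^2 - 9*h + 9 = (h - 1)*(h^2 - 9) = (h - 3)*(h - 1)*(h + 3)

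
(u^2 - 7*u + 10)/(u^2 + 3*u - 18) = (u^2 - 7*u + 10)/(u^2 + 3*u - 18)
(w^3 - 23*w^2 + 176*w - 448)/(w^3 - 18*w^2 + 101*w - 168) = (w - 8)/(w - 3)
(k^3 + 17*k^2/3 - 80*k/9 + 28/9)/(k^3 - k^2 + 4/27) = 3*(k + 7)/(3*k + 1)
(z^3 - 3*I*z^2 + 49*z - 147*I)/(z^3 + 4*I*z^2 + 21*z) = (z - 7*I)/z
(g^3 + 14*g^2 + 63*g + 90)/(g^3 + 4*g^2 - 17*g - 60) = (g + 6)/(g - 4)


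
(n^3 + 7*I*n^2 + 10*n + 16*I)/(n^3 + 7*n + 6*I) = (n^2 + 6*I*n + 16)/(n^2 - I*n + 6)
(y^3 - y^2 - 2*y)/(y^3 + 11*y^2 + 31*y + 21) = y*(y - 2)/(y^2 + 10*y + 21)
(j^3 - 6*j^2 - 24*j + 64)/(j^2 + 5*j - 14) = (j^2 - 4*j - 32)/(j + 7)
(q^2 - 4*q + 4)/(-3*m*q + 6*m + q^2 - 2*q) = (q - 2)/(-3*m + q)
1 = 1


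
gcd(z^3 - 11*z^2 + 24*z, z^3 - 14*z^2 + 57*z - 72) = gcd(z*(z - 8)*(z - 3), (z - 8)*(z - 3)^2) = z^2 - 11*z + 24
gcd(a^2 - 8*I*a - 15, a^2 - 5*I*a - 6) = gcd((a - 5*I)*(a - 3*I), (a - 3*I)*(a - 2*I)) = a - 3*I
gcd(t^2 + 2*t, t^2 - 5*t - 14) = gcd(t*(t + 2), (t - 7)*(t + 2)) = t + 2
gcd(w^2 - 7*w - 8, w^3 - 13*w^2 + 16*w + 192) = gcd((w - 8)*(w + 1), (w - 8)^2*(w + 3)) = w - 8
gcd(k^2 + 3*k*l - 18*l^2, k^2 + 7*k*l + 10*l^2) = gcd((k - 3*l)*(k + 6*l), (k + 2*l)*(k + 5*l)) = 1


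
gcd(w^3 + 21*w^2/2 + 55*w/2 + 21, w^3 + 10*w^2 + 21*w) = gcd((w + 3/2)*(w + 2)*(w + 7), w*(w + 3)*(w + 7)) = w + 7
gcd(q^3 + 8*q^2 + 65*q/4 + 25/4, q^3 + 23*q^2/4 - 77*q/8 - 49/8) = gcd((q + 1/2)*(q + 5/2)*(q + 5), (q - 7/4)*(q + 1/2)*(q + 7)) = q + 1/2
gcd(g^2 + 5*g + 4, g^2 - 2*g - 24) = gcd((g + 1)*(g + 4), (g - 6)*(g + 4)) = g + 4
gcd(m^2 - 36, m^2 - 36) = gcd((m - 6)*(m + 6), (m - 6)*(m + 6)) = m^2 - 36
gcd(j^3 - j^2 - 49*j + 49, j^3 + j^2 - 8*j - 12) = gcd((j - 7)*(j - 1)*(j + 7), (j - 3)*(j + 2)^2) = 1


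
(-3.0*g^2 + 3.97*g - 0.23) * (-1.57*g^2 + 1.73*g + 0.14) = 4.71*g^4 - 11.4229*g^3 + 6.8092*g^2 + 0.1579*g - 0.0322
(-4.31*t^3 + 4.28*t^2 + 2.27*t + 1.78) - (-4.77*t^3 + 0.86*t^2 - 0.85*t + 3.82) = 0.46*t^3 + 3.42*t^2 + 3.12*t - 2.04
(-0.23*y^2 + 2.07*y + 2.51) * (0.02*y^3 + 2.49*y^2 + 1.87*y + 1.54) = -0.0046*y^5 - 0.5313*y^4 + 4.7744*y^3 + 9.7666*y^2 + 7.8815*y + 3.8654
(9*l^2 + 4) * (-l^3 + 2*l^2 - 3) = -9*l^5 + 18*l^4 - 4*l^3 - 19*l^2 - 12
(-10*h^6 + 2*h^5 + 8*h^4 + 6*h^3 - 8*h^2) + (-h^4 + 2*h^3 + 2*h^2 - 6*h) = -10*h^6 + 2*h^5 + 7*h^4 + 8*h^3 - 6*h^2 - 6*h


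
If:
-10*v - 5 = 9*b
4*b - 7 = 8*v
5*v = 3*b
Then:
No Solution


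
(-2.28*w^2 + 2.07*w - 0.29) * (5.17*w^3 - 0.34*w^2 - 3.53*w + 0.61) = -11.7876*w^5 + 11.4771*w^4 + 5.8453*w^3 - 8.5993*w^2 + 2.2864*w - 0.1769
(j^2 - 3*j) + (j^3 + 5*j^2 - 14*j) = j^3 + 6*j^2 - 17*j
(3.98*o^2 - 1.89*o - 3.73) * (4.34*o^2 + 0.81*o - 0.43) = 17.2732*o^4 - 4.9788*o^3 - 19.4305*o^2 - 2.2086*o + 1.6039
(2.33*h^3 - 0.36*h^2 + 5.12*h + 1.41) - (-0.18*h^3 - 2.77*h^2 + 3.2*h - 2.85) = 2.51*h^3 + 2.41*h^2 + 1.92*h + 4.26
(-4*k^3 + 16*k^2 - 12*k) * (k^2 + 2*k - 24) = -4*k^5 + 8*k^4 + 116*k^3 - 408*k^2 + 288*k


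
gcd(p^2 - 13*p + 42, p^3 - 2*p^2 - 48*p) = 1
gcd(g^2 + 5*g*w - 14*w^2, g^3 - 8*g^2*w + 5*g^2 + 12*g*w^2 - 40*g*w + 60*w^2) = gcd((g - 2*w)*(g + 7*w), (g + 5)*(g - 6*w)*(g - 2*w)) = -g + 2*w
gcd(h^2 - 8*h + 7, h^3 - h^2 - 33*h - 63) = h - 7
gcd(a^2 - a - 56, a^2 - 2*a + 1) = 1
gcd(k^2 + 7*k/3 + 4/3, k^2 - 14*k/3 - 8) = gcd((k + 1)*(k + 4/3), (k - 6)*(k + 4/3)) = k + 4/3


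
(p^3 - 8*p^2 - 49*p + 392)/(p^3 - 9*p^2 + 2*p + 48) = (p^2 - 49)/(p^2 - p - 6)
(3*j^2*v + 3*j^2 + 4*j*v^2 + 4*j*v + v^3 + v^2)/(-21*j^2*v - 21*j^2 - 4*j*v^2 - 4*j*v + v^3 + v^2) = (j + v)/(-7*j + v)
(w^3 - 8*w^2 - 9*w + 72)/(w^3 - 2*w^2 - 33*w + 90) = (w^2 - 5*w - 24)/(w^2 + w - 30)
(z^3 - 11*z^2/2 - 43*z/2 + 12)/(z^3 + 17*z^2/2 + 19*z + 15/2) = (2*z^2 - 17*z + 8)/(2*z^2 + 11*z + 5)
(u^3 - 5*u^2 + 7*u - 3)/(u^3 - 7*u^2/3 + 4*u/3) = 3*(u^2 - 4*u + 3)/(u*(3*u - 4))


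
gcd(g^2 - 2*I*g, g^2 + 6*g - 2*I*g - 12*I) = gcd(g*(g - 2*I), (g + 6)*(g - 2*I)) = g - 2*I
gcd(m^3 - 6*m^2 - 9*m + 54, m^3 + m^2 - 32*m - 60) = m - 6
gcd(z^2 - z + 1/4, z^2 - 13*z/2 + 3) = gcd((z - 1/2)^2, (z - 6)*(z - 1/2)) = z - 1/2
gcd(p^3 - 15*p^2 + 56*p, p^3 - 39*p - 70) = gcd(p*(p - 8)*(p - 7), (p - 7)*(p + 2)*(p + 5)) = p - 7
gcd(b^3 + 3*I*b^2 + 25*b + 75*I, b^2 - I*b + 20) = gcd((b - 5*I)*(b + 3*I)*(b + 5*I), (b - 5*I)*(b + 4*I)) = b - 5*I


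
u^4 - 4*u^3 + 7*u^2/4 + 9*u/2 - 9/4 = (u - 3)*(u - 3/2)*(u - 1/2)*(u + 1)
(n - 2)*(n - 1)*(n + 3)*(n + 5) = n^4 + 5*n^3 - 7*n^2 - 29*n + 30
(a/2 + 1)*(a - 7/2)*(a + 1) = a^3/2 - a^2/4 - 17*a/4 - 7/2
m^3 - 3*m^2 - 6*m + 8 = (m - 4)*(m - 1)*(m + 2)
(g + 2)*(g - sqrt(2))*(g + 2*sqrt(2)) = g^3 + sqrt(2)*g^2 + 2*g^2 - 4*g + 2*sqrt(2)*g - 8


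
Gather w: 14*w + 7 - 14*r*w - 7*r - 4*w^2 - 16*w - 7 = -7*r - 4*w^2 + w*(-14*r - 2)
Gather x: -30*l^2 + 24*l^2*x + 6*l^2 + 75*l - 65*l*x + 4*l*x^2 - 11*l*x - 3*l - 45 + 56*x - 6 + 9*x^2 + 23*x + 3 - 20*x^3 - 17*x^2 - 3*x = -24*l^2 + 72*l - 20*x^3 + x^2*(4*l - 8) + x*(24*l^2 - 76*l + 76) - 48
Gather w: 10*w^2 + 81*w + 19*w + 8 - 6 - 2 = 10*w^2 + 100*w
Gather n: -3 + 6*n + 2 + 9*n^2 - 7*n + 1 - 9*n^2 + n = 0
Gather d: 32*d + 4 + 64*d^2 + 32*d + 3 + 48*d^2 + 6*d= 112*d^2 + 70*d + 7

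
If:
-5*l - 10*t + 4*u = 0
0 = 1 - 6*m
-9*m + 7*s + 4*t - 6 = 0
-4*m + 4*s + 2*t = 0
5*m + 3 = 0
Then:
No Solution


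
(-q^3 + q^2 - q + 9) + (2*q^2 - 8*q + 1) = -q^3 + 3*q^2 - 9*q + 10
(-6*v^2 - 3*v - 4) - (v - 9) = -6*v^2 - 4*v + 5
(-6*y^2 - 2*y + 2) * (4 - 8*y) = 48*y^3 - 8*y^2 - 24*y + 8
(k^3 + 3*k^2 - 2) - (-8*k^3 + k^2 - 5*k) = 9*k^3 + 2*k^2 + 5*k - 2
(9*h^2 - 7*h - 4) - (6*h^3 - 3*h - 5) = -6*h^3 + 9*h^2 - 4*h + 1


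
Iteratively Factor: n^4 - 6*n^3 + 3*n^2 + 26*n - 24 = (n + 2)*(n^3 - 8*n^2 + 19*n - 12) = (n - 3)*(n + 2)*(n^2 - 5*n + 4) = (n - 4)*(n - 3)*(n + 2)*(n - 1)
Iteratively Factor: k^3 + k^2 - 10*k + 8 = (k - 2)*(k^2 + 3*k - 4) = (k - 2)*(k + 4)*(k - 1)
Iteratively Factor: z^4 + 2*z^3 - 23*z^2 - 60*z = (z + 4)*(z^3 - 2*z^2 - 15*z) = (z - 5)*(z + 4)*(z^2 + 3*z) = z*(z - 5)*(z + 4)*(z + 3)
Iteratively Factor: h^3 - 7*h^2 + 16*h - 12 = (h - 2)*(h^2 - 5*h + 6) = (h - 3)*(h - 2)*(h - 2)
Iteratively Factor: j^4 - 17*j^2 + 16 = (j + 1)*(j^3 - j^2 - 16*j + 16) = (j + 1)*(j + 4)*(j^2 - 5*j + 4) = (j - 4)*(j + 1)*(j + 4)*(j - 1)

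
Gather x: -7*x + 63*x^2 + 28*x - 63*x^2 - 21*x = 0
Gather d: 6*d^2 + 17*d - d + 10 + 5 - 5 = 6*d^2 + 16*d + 10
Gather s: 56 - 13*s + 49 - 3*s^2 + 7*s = -3*s^2 - 6*s + 105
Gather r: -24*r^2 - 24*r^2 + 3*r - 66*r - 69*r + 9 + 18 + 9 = -48*r^2 - 132*r + 36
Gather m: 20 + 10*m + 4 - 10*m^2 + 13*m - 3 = -10*m^2 + 23*m + 21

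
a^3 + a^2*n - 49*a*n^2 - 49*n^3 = (a - 7*n)*(a + n)*(a + 7*n)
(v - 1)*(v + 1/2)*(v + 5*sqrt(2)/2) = v^3 - v^2/2 + 5*sqrt(2)*v^2/2 - 5*sqrt(2)*v/4 - v/2 - 5*sqrt(2)/4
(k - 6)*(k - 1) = k^2 - 7*k + 6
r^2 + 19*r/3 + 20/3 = (r + 4/3)*(r + 5)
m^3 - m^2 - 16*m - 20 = (m - 5)*(m + 2)^2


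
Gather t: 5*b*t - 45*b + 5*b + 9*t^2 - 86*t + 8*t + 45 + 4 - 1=-40*b + 9*t^2 + t*(5*b - 78) + 48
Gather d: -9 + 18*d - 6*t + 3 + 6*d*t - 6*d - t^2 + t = d*(6*t + 12) - t^2 - 5*t - 6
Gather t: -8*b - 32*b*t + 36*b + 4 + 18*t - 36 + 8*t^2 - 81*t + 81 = 28*b + 8*t^2 + t*(-32*b - 63) + 49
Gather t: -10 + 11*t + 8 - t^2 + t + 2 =-t^2 + 12*t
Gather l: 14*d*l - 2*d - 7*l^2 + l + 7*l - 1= -2*d - 7*l^2 + l*(14*d + 8) - 1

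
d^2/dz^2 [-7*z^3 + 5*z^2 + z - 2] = 10 - 42*z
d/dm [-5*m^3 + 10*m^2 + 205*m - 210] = -15*m^2 + 20*m + 205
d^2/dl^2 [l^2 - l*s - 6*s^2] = 2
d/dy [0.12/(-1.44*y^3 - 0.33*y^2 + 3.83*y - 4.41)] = (0.5184*y^2 + 0.0792*y - 0.4596)/(1.44*y^3 + 0.33*y^2 - 3.83*y + 4.41)^2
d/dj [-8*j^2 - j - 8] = -16*j - 1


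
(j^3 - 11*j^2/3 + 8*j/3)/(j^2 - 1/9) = 3*j*(3*j^2 - 11*j + 8)/(9*j^2 - 1)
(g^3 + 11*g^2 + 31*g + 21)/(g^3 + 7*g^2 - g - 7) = (g + 3)/(g - 1)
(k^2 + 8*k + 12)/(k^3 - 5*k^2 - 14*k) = (k + 6)/(k*(k - 7))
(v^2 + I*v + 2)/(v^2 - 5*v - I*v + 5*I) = (v + 2*I)/(v - 5)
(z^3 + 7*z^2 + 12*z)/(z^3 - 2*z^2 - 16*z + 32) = z*(z + 3)/(z^2 - 6*z + 8)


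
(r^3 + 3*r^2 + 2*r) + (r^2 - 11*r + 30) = r^3 + 4*r^2 - 9*r + 30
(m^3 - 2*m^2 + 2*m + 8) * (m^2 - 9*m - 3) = m^5 - 11*m^4 + 17*m^3 - 4*m^2 - 78*m - 24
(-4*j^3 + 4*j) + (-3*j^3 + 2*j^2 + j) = -7*j^3 + 2*j^2 + 5*j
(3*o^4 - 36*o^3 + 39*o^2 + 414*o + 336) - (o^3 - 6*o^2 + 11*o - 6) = 3*o^4 - 37*o^3 + 45*o^2 + 403*o + 342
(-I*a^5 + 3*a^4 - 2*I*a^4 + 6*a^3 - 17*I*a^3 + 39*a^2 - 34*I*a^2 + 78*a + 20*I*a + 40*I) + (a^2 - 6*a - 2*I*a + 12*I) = -I*a^5 + 3*a^4 - 2*I*a^4 + 6*a^3 - 17*I*a^3 + 40*a^2 - 34*I*a^2 + 72*a + 18*I*a + 52*I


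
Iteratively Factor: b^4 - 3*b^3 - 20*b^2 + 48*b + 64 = (b + 1)*(b^3 - 4*b^2 - 16*b + 64) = (b - 4)*(b + 1)*(b^2 - 16) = (b - 4)^2*(b + 1)*(b + 4)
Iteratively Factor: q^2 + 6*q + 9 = (q + 3)*(q + 3)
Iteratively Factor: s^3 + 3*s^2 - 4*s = (s)*(s^2 + 3*s - 4) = s*(s + 4)*(s - 1)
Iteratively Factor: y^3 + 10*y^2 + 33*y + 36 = (y + 3)*(y^2 + 7*y + 12) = (y + 3)*(y + 4)*(y + 3)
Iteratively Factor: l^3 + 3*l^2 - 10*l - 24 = (l + 4)*(l^2 - l - 6) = (l + 2)*(l + 4)*(l - 3)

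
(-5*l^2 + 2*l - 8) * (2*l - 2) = -10*l^3 + 14*l^2 - 20*l + 16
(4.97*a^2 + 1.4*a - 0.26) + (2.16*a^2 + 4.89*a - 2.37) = 7.13*a^2 + 6.29*a - 2.63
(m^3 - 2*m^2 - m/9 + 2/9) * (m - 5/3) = m^4 - 11*m^3/3 + 29*m^2/9 + 11*m/27 - 10/27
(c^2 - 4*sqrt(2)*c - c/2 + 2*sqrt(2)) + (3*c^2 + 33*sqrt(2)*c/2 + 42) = 4*c^2 - c/2 + 25*sqrt(2)*c/2 + 2*sqrt(2) + 42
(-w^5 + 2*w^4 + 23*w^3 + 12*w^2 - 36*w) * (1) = -w^5 + 2*w^4 + 23*w^3 + 12*w^2 - 36*w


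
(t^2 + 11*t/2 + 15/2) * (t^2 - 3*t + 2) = t^4 + 5*t^3/2 - 7*t^2 - 23*t/2 + 15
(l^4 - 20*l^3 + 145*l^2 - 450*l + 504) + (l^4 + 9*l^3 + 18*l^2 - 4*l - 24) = 2*l^4 - 11*l^3 + 163*l^2 - 454*l + 480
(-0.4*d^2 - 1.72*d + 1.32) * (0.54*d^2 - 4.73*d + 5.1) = -0.216*d^4 + 0.9632*d^3 + 6.8084*d^2 - 15.0156*d + 6.732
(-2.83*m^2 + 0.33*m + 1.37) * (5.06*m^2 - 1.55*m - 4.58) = -14.3198*m^4 + 6.0563*m^3 + 19.3821*m^2 - 3.6349*m - 6.2746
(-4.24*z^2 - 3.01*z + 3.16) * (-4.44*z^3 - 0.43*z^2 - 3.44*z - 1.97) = 18.8256*z^5 + 15.1876*z^4 + 1.8495*z^3 + 17.3484*z^2 - 4.9407*z - 6.2252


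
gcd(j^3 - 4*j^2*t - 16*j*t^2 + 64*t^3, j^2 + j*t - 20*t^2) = -j + 4*t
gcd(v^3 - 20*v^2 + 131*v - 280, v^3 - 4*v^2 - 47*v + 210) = v - 5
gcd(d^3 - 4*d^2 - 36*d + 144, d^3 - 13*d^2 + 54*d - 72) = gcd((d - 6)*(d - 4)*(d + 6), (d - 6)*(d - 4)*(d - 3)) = d^2 - 10*d + 24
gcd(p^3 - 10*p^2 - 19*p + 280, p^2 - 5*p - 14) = p - 7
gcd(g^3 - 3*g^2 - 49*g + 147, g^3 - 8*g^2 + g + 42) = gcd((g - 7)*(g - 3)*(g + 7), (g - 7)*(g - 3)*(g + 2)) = g^2 - 10*g + 21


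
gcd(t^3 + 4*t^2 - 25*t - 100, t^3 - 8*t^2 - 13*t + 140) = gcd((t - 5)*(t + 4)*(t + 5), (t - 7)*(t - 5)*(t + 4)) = t^2 - t - 20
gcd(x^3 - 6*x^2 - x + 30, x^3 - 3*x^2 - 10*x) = x^2 - 3*x - 10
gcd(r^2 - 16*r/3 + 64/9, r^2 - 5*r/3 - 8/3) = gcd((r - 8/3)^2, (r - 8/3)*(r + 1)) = r - 8/3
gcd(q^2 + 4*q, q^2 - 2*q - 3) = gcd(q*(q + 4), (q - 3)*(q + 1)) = 1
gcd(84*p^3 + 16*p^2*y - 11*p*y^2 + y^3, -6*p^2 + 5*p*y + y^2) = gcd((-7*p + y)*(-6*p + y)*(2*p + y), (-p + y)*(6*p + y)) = 1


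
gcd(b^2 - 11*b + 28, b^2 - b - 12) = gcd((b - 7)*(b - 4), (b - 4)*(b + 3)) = b - 4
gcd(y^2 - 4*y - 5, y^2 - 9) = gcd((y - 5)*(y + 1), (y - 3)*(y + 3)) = 1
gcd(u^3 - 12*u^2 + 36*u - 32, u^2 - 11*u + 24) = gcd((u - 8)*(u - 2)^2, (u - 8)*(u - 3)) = u - 8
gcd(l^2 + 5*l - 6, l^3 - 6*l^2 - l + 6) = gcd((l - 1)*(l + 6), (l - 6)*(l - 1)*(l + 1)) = l - 1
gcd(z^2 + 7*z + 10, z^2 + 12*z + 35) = z + 5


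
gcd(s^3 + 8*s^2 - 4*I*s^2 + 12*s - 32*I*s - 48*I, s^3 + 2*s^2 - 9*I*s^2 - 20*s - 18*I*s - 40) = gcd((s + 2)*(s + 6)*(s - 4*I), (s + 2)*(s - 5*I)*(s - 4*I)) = s^2 + s*(2 - 4*I) - 8*I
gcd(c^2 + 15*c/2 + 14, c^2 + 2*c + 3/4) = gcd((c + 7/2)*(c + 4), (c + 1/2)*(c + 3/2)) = 1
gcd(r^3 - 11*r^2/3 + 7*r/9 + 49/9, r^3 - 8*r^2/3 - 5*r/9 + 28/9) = r^2 - 4*r/3 - 7/3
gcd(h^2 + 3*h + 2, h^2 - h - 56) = 1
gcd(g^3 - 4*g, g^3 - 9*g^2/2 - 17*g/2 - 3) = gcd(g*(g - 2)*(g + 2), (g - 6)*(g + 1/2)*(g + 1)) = 1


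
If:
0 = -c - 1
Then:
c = -1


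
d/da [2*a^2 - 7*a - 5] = 4*a - 7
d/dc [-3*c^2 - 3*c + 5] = -6*c - 3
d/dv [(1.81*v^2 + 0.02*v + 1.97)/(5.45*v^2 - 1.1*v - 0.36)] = (-2.1*v^2 - 22.7762*v + 2.1598)/(29.7025*v^4 - 11.99*v^3 - 2.714*v^2 + 0.792*v + 0.1296)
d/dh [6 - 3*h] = -3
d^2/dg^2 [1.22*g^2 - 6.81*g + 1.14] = 2.44000000000000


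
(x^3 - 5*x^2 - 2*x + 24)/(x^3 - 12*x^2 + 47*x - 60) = (x + 2)/(x - 5)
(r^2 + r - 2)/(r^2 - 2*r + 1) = (r + 2)/(r - 1)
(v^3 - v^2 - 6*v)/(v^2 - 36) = v*(v^2 - v - 6)/(v^2 - 36)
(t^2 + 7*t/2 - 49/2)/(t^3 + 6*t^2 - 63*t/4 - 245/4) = 2/(2*t + 5)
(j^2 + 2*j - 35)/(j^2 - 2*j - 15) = (j + 7)/(j + 3)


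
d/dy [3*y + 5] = 3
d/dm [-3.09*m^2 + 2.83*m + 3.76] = 2.83 - 6.18*m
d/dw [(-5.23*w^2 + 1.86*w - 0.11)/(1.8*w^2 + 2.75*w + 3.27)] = (-17.7305*w^2 - 33.8082*w + 6.3847)/(3.24*w^4 + 9.9*w^3 + 19.3345*w^2 + 17.985*w + 10.6929)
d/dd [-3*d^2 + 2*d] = 2 - 6*d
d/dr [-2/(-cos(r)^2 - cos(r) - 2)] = 2*(2*cos(r) + 1)*sin(r)/(cos(r)^2 + cos(r) + 2)^2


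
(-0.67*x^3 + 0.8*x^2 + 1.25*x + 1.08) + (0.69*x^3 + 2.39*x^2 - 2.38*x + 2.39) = 0.0199999999999999*x^3 + 3.19*x^2 - 1.13*x + 3.47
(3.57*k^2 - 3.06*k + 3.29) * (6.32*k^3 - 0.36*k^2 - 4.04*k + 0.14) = 22.5624*k^5 - 20.6244*k^4 + 7.4716*k^3 + 11.6778*k^2 - 13.72*k + 0.4606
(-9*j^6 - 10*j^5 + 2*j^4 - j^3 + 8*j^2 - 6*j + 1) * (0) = 0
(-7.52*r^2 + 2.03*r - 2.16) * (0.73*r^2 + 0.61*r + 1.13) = -5.4896*r^4 - 3.1053*r^3 - 8.8361*r^2 + 0.976299999999999*r - 2.4408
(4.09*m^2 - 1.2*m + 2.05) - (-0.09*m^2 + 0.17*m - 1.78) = 4.18*m^2 - 1.37*m + 3.83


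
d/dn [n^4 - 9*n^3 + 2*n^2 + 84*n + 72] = 4*n^3 - 27*n^2 + 4*n + 84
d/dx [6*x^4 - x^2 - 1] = 24*x^3 - 2*x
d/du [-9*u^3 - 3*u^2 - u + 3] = -27*u^2 - 6*u - 1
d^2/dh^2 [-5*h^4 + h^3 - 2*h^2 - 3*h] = -60*h^2 + 6*h - 4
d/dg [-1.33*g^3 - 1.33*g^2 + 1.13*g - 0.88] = -3.99*g^2 - 2.66*g + 1.13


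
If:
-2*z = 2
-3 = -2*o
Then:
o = 3/2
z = -1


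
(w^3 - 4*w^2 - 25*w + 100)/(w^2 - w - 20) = (w^2 + w - 20)/(w + 4)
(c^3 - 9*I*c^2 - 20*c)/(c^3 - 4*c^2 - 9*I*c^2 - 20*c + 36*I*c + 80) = c/(c - 4)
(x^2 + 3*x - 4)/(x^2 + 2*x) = (x^2 + 3*x - 4)/(x*(x + 2))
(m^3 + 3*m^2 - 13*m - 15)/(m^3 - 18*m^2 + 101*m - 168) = (m^2 + 6*m + 5)/(m^2 - 15*m + 56)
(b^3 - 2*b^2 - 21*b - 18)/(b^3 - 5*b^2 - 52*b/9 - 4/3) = 9*(b^2 + 4*b + 3)/(9*b^2 + 9*b + 2)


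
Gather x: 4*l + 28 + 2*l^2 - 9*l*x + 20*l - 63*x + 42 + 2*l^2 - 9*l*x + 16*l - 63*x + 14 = 4*l^2 + 40*l + x*(-18*l - 126) + 84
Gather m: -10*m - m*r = m*(-r - 10)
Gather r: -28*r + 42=42 - 28*r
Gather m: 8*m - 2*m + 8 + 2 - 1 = 6*m + 9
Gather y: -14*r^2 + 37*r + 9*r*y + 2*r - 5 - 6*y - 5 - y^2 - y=-14*r^2 + 39*r - y^2 + y*(9*r - 7) - 10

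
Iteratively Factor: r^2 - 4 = (r - 2)*(r + 2)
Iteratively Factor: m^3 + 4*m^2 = (m)*(m^2 + 4*m) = m^2*(m + 4)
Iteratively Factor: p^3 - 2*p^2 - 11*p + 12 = (p - 1)*(p^2 - p - 12) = (p - 1)*(p + 3)*(p - 4)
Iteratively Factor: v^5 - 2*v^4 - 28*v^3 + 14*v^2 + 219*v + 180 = (v + 3)*(v^4 - 5*v^3 - 13*v^2 + 53*v + 60) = (v - 4)*(v + 3)*(v^3 - v^2 - 17*v - 15) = (v - 5)*(v - 4)*(v + 3)*(v^2 + 4*v + 3) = (v - 5)*(v - 4)*(v + 1)*(v + 3)*(v + 3)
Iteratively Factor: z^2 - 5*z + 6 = (z - 3)*(z - 2)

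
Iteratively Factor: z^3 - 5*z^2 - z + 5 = (z + 1)*(z^2 - 6*z + 5) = (z - 1)*(z + 1)*(z - 5)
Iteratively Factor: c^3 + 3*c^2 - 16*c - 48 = (c + 4)*(c^2 - c - 12) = (c - 4)*(c + 4)*(c + 3)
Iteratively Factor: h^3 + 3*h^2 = (h)*(h^2 + 3*h) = h^2*(h + 3)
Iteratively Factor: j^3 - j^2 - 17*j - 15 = (j + 3)*(j^2 - 4*j - 5) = (j - 5)*(j + 3)*(j + 1)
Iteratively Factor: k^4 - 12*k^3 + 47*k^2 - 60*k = (k - 5)*(k^3 - 7*k^2 + 12*k) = k*(k - 5)*(k^2 - 7*k + 12) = k*(k - 5)*(k - 4)*(k - 3)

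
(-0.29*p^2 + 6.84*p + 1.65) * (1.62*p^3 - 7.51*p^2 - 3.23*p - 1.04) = -0.4698*p^5 + 13.2587*p^4 - 47.7587*p^3 - 34.1831*p^2 - 12.4431*p - 1.716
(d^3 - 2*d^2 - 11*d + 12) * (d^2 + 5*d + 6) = d^5 + 3*d^4 - 15*d^3 - 55*d^2 - 6*d + 72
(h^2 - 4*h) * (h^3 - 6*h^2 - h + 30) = h^5 - 10*h^4 + 23*h^3 + 34*h^2 - 120*h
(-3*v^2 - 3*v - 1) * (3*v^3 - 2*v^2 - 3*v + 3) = -9*v^5 - 3*v^4 + 12*v^3 + 2*v^2 - 6*v - 3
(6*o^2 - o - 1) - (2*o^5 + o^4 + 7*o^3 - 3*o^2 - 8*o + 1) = -2*o^5 - o^4 - 7*o^3 + 9*o^2 + 7*o - 2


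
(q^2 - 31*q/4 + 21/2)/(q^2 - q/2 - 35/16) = 4*(q - 6)/(4*q + 5)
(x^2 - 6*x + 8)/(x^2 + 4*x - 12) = (x - 4)/(x + 6)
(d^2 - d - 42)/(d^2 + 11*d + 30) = (d - 7)/(d + 5)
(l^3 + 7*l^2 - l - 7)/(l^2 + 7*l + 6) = (l^2 + 6*l - 7)/(l + 6)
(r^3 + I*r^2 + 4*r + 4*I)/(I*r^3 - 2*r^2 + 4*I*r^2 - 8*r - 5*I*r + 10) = (-I*r^2 - r - 2*I)/(r^2 + 4*r - 5)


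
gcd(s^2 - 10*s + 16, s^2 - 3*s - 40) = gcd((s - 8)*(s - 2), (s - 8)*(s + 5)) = s - 8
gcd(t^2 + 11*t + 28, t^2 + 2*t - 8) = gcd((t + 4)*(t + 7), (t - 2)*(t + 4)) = t + 4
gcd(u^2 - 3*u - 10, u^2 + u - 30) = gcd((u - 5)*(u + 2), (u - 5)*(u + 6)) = u - 5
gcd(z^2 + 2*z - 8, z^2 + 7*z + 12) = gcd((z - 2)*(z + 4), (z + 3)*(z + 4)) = z + 4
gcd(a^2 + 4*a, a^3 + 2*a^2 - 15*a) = a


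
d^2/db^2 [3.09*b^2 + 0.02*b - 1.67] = 6.18000000000000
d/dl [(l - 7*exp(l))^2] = -2*(l - 7*exp(l))*(7*exp(l) - 1)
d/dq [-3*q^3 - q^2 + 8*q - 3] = -9*q^2 - 2*q + 8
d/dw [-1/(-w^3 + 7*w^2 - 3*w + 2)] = (-3*w^2 + 14*w - 3)/(w^3 - 7*w^2 + 3*w - 2)^2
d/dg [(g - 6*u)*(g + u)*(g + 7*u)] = 3*g^2 + 4*g*u - 41*u^2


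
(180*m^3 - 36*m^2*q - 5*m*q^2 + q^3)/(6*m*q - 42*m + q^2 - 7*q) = (30*m^2 - 11*m*q + q^2)/(q - 7)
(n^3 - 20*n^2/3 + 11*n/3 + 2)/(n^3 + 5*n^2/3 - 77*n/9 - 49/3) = 3*(3*n^3 - 20*n^2 + 11*n + 6)/(9*n^3 + 15*n^2 - 77*n - 147)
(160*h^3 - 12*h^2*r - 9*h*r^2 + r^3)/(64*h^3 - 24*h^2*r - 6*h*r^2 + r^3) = (-5*h + r)/(-2*h + r)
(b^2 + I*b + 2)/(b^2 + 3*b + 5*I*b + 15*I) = (b^2 + I*b + 2)/(b^2 + b*(3 + 5*I) + 15*I)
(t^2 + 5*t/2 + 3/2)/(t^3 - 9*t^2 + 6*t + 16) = (t + 3/2)/(t^2 - 10*t + 16)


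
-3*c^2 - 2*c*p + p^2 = (-3*c + p)*(c + p)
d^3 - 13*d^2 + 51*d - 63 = (d - 7)*(d - 3)^2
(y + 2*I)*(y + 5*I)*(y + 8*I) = y^3 + 15*I*y^2 - 66*y - 80*I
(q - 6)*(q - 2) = q^2 - 8*q + 12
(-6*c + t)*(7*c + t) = -42*c^2 + c*t + t^2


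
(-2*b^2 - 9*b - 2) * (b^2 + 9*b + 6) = -2*b^4 - 27*b^3 - 95*b^2 - 72*b - 12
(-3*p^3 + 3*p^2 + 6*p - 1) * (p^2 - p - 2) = -3*p^5 + 6*p^4 + 9*p^3 - 13*p^2 - 11*p + 2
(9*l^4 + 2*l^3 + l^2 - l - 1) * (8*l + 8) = 72*l^5 + 88*l^4 + 24*l^3 - 16*l - 8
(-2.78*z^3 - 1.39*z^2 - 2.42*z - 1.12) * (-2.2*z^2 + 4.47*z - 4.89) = 6.116*z^5 - 9.3686*z^4 + 12.7049*z^3 - 1.5563*z^2 + 6.8274*z + 5.4768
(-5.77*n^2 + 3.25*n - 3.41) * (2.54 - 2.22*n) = 12.8094*n^3 - 21.8708*n^2 + 15.8252*n - 8.6614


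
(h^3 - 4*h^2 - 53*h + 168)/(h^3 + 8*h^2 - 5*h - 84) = (h - 8)/(h + 4)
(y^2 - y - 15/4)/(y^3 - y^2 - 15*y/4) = 1/y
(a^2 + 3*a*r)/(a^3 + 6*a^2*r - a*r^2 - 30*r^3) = a/(a^2 + 3*a*r - 10*r^2)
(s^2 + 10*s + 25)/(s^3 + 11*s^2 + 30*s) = (s + 5)/(s*(s + 6))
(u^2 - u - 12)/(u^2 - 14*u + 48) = (u^2 - u - 12)/(u^2 - 14*u + 48)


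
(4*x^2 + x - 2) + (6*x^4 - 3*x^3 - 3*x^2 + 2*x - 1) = 6*x^4 - 3*x^3 + x^2 + 3*x - 3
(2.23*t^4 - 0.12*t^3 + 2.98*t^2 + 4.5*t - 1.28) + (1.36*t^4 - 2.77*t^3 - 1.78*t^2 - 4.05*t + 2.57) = 3.59*t^4 - 2.89*t^3 + 1.2*t^2 + 0.45*t + 1.29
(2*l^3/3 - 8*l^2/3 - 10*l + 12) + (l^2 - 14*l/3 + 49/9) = 2*l^3/3 - 5*l^2/3 - 44*l/3 + 157/9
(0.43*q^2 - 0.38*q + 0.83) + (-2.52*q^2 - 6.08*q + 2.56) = -2.09*q^2 - 6.46*q + 3.39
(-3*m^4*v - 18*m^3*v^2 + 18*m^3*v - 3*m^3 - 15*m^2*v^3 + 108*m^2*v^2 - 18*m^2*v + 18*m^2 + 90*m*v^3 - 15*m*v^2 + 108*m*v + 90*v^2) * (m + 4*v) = -3*m^5*v - 30*m^4*v^2 + 18*m^4*v - 3*m^4 - 87*m^3*v^3 + 180*m^3*v^2 - 30*m^3*v + 18*m^3 - 60*m^2*v^4 + 522*m^2*v^3 - 87*m^2*v^2 + 180*m^2*v + 360*m*v^4 - 60*m*v^3 + 522*m*v^2 + 360*v^3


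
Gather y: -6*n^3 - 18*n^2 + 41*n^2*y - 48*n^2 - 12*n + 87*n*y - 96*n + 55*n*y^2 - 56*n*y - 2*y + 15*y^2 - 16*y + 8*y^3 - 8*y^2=-6*n^3 - 66*n^2 - 108*n + 8*y^3 + y^2*(55*n + 7) + y*(41*n^2 + 31*n - 18)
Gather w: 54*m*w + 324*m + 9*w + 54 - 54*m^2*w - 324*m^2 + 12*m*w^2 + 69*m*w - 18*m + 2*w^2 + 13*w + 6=-324*m^2 + 306*m + w^2*(12*m + 2) + w*(-54*m^2 + 123*m + 22) + 60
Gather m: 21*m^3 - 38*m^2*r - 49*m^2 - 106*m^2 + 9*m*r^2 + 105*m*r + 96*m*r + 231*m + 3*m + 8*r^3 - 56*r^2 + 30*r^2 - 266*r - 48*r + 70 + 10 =21*m^3 + m^2*(-38*r - 155) + m*(9*r^2 + 201*r + 234) + 8*r^3 - 26*r^2 - 314*r + 80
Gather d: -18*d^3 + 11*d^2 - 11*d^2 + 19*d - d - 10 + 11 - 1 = -18*d^3 + 18*d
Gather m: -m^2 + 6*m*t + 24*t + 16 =-m^2 + 6*m*t + 24*t + 16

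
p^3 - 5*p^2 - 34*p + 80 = (p - 8)*(p - 2)*(p + 5)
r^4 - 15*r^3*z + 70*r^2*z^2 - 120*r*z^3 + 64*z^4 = (r - 8*z)*(r - 4*z)*(r - 2*z)*(r - z)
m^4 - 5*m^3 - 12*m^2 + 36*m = m*(m - 6)*(m - 2)*(m + 3)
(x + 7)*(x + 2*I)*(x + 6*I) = x^3 + 7*x^2 + 8*I*x^2 - 12*x + 56*I*x - 84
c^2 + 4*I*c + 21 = (c - 3*I)*(c + 7*I)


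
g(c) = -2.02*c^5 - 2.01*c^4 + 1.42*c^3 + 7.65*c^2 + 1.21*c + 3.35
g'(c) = -10.1*c^4 - 8.04*c^3 + 4.26*c^2 + 15.3*c + 1.21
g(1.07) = 9.67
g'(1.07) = -0.63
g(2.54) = -218.17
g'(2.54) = -484.59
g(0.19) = 3.86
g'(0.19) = 4.20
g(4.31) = -3433.49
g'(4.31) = -3982.64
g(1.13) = 9.54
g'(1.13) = -4.13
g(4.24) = -3163.46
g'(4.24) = -3734.44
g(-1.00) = 8.38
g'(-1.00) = -11.89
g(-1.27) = 12.69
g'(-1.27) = -21.16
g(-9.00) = 105668.30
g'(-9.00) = -60196.37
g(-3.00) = 358.28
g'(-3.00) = -607.37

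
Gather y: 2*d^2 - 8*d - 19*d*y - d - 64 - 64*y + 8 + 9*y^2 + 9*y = 2*d^2 - 9*d + 9*y^2 + y*(-19*d - 55) - 56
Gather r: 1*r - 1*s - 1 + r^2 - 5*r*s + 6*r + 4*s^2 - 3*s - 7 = r^2 + r*(7 - 5*s) + 4*s^2 - 4*s - 8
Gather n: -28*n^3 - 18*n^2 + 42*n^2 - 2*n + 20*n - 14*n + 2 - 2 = -28*n^3 + 24*n^2 + 4*n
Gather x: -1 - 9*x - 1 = -9*x - 2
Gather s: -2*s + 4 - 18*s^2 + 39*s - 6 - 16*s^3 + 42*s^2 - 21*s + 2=-16*s^3 + 24*s^2 + 16*s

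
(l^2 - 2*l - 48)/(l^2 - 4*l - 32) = (l + 6)/(l + 4)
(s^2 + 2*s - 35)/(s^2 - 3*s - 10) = (s + 7)/(s + 2)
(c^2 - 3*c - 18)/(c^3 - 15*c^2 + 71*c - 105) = (c^2 - 3*c - 18)/(c^3 - 15*c^2 + 71*c - 105)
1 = 1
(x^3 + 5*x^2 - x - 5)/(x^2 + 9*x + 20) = (x^2 - 1)/(x + 4)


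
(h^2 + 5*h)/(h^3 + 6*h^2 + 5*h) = 1/(h + 1)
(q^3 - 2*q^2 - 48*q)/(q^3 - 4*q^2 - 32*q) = (q + 6)/(q + 4)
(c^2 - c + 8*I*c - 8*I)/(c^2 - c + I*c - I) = (c + 8*I)/(c + I)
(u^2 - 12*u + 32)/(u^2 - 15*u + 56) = (u - 4)/(u - 7)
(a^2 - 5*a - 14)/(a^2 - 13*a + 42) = (a + 2)/(a - 6)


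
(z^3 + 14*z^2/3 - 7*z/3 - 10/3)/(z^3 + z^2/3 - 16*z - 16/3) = (3*z^3 + 14*z^2 - 7*z - 10)/(3*z^3 + z^2 - 48*z - 16)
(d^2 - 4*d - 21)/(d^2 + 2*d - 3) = (d - 7)/(d - 1)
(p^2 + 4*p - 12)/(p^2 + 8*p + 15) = (p^2 + 4*p - 12)/(p^2 + 8*p + 15)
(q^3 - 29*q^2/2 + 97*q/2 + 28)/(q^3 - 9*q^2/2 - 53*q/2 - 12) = (q - 7)/(q + 3)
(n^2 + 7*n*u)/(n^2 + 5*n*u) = (n + 7*u)/(n + 5*u)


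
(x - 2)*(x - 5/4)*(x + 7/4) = x^3 - 3*x^2/2 - 51*x/16 + 35/8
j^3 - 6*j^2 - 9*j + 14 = (j - 7)*(j - 1)*(j + 2)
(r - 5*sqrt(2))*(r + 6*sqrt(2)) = r^2 + sqrt(2)*r - 60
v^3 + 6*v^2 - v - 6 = (v - 1)*(v + 1)*(v + 6)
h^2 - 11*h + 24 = (h - 8)*(h - 3)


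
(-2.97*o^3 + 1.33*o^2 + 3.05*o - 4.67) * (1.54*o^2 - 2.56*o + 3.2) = -4.5738*o^5 + 9.6514*o^4 - 8.2118*o^3 - 10.7438*o^2 + 21.7152*o - 14.944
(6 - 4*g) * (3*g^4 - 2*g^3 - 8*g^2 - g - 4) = -12*g^5 + 26*g^4 + 20*g^3 - 44*g^2 + 10*g - 24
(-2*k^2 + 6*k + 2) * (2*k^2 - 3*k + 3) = -4*k^4 + 18*k^3 - 20*k^2 + 12*k + 6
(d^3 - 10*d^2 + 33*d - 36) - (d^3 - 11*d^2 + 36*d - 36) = d^2 - 3*d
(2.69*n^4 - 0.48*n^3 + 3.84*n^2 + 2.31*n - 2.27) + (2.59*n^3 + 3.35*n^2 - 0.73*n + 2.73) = 2.69*n^4 + 2.11*n^3 + 7.19*n^2 + 1.58*n + 0.46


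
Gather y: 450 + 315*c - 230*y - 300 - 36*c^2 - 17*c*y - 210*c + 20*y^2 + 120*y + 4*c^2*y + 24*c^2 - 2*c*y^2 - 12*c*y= -12*c^2 + 105*c + y^2*(20 - 2*c) + y*(4*c^2 - 29*c - 110) + 150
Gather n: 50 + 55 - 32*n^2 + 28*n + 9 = -32*n^2 + 28*n + 114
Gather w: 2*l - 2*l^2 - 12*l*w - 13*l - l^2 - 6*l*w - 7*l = -3*l^2 - 18*l*w - 18*l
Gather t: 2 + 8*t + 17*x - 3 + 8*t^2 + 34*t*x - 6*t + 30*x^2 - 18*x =8*t^2 + t*(34*x + 2) + 30*x^2 - x - 1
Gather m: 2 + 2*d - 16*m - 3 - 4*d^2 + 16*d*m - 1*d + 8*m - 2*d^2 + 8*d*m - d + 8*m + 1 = -6*d^2 + 24*d*m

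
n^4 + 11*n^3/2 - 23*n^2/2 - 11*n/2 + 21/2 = (n - 3/2)*(n - 1)*(n + 1)*(n + 7)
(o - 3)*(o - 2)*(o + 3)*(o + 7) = o^4 + 5*o^3 - 23*o^2 - 45*o + 126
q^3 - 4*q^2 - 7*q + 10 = (q - 5)*(q - 1)*(q + 2)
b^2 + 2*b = b*(b + 2)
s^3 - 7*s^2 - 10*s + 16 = (s - 8)*(s - 1)*(s + 2)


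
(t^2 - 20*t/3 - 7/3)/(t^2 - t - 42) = (t + 1/3)/(t + 6)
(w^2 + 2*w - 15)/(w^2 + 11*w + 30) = (w - 3)/(w + 6)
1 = 1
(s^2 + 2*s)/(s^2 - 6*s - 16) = s/(s - 8)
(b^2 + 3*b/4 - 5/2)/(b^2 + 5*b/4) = (4*b^2 + 3*b - 10)/(b*(4*b + 5))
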